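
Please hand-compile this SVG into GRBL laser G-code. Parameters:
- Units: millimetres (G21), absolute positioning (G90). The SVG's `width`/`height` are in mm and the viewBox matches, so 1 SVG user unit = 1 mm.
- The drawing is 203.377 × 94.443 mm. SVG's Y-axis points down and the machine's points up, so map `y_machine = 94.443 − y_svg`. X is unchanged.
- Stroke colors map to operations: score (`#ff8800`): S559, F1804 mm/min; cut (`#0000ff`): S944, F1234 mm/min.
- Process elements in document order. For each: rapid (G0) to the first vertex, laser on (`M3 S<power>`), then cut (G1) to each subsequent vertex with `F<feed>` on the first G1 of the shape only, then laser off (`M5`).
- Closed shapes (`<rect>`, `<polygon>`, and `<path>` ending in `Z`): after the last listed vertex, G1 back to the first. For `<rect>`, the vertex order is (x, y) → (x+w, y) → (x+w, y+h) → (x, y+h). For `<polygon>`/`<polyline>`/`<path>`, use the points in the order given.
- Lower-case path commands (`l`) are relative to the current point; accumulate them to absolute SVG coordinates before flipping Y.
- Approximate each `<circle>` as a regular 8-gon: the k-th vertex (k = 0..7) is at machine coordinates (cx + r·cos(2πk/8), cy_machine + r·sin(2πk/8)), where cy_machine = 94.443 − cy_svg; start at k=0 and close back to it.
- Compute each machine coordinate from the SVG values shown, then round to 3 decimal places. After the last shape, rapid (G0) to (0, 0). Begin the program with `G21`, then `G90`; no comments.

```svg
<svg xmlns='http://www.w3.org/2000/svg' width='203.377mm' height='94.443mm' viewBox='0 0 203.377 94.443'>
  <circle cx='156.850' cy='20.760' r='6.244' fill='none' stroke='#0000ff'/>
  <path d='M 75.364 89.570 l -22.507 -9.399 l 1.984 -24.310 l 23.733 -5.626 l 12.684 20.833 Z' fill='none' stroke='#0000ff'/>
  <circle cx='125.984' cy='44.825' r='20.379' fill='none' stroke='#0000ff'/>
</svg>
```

Since the viewBox matches the mm dimensions, user units are millimetres directly. The only transform is the Y-flip y_m = 94.443 − y_svg.

Shape 1 is a circle drawn with `<circle>`. Its stroke #0000ff means cut at S944, F1234. After flipping Y the toolpath is (163.094,73.683) → (161.265,78.098) → (156.850,79.927) → (152.435,78.098) → (150.606,73.683) → (152.435,69.268) → (156.850,67.439) → (161.265,69.268) → (163.094,73.683), returning to the start.

Shape 2 is a regular polygon drawn with `<path>`. Its stroke #0000ff means cut at S944, F1234. After flipping Y the toolpath is (75.364,4.873) → (52.857,14.272) → (54.841,38.582) → (78.574,44.208) → (91.258,23.375) → (75.364,4.873), returning to the start.

Shape 3 is a circle drawn with `<circle>`. Its stroke #0000ff means cut at S944, F1234. After flipping Y the toolpath is (146.363,49.618) → (140.394,64.028) → (125.984,69.997) → (111.574,64.028) → (105.605,49.618) → (111.574,35.208) → (125.984,29.239) → (140.394,35.208) → (146.363,49.618), returning to the start.

G21
G90
G0 X163.094 Y73.683
M3 S944
G1 X161.265 Y78.098 F1234
G1 X156.850 Y79.927
G1 X152.435 Y78.098
G1 X150.606 Y73.683
G1 X152.435 Y69.268
G1 X156.850 Y67.439
G1 X161.265 Y69.268
G1 X163.094 Y73.683
M5
G0 X75.364 Y4.873
M3 S944
G1 X52.857 Y14.272 F1234
G1 X54.841 Y38.582
G1 X78.574 Y44.208
G1 X91.258 Y23.375
G1 X75.364 Y4.873
M5
G0 X146.363 Y49.618
M3 S944
G1 X140.394 Y64.028 F1234
G1 X125.984 Y69.997
G1 X111.574 Y64.028
G1 X105.605 Y49.618
G1 X111.574 Y35.208
G1 X125.984 Y29.239
G1 X140.394 Y35.208
G1 X146.363 Y49.618
M5
G0 X0.000 Y0.000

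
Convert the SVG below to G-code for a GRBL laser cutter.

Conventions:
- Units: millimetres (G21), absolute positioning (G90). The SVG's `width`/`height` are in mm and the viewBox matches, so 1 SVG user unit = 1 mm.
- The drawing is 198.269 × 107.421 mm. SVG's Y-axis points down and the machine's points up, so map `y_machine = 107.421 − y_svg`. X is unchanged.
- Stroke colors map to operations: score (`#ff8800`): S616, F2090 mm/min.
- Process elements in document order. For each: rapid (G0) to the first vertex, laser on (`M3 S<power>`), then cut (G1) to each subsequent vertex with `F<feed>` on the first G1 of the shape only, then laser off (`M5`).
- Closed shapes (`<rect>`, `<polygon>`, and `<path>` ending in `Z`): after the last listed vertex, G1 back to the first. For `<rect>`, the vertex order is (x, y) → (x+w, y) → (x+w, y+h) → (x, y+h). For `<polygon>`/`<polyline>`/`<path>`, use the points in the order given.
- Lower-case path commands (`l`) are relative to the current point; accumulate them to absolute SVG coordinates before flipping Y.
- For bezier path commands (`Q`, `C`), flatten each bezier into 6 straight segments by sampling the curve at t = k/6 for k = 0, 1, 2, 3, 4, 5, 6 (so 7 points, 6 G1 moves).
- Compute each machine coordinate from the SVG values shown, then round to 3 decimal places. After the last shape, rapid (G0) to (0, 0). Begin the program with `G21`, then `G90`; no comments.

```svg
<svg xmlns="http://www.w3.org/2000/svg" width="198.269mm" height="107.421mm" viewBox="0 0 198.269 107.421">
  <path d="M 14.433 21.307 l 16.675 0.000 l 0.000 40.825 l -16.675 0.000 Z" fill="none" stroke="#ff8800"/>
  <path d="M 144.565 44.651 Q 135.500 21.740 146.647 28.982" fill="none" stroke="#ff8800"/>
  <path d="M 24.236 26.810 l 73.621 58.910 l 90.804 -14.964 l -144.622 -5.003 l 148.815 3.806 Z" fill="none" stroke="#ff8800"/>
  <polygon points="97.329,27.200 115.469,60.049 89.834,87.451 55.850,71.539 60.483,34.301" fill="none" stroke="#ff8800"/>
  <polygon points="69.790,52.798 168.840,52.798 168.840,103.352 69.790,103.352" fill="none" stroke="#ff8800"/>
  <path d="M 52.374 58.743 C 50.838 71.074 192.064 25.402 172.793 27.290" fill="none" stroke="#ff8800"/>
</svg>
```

Since the viewBox matches the mm dimensions, user units are millimetres directly. The only transform is the Y-flip y_m = 107.421 − y_svg.

Shape 1 is a rectangle drawn with `<path>`. Its stroke #ff8800 means score at S616, F2090. After flipping Y the toolpath is (14.433,86.114) → (31.108,86.114) → (31.108,45.289) → (14.433,45.289) → (14.433,86.114), returning to the start.

Shape 2 is a quadratic bezier drawn with `<path>`. Its stroke #ff8800 means score at S616, F2090. After flipping Y the toolpath is (144.565,62.770) → (142.105,69.569) → (140.767,74.694) → (140.553,78.143) → (141.461,79.917) → (143.493,80.015) → (146.647,78.439).

Shape 3 is a closed polygon drawn with `<path>`. Its stroke #ff8800 means score at S616, F2090. After flipping Y the toolpath is (24.236,80.611) → (97.857,21.701) → (188.661,36.665) → (44.039,41.668) → (192.854,37.862) → (24.236,80.611), returning to the start.

Shape 4 is a regular polygon drawn with `<polygon>`. Its stroke #ff8800 means score at S616, F2090. After flipping Y the toolpath is (97.329,80.221) → (115.469,47.372) → (89.834,19.970) → (55.850,35.882) → (60.483,73.120) → (97.329,80.221), returning to the start.

Shape 5 is a rectangle drawn with `<polygon>`. Its stroke #ff8800 means score at S616, F2090. After flipping Y the toolpath is (69.790,54.623) → (168.840,54.623) → (168.840,4.069) → (69.790,4.069) → (69.790,54.623), returning to the start.

Shape 6 is a cubic bezier drawn with `<path>`. Its stroke #ff8800 means score at S616, F2090. After flipping Y the toolpath is (52.374,48.678) → (62.099,46.857) → (87.194,51.772) → (119.234,60.488) → (149.797,70.075) → (170.458,77.600) → (172.793,80.131).

G21
G90
G0 X14.433 Y86.114
M3 S616
G1 X31.108 Y86.114 F2090
G1 X31.108 Y45.289
G1 X14.433 Y45.289
G1 X14.433 Y86.114
M5
G0 X144.565 Y62.770
M3 S616
G1 X142.105 Y69.569 F2090
G1 X140.767 Y74.694
G1 X140.553 Y78.143
G1 X141.461 Y79.917
G1 X143.493 Y80.015
G1 X146.647 Y78.439
M5
G0 X24.236 Y80.611
M3 S616
G1 X97.857 Y21.701 F2090
G1 X188.661 Y36.665
G1 X44.039 Y41.668
G1 X192.854 Y37.862
G1 X24.236 Y80.611
M5
G0 X97.329 Y80.221
M3 S616
G1 X115.469 Y47.372 F2090
G1 X89.834 Y19.970
G1 X55.850 Y35.882
G1 X60.483 Y73.120
G1 X97.329 Y80.221
M5
G0 X69.790 Y54.623
M3 S616
G1 X168.840 Y54.623 F2090
G1 X168.840 Y4.069
G1 X69.790 Y4.069
G1 X69.790 Y54.623
M5
G0 X52.374 Y48.678
M3 S616
G1 X62.099 Y46.857 F2090
G1 X87.194 Y51.772
G1 X119.234 Y60.488
G1 X149.797 Y70.075
G1 X170.458 Y77.600
G1 X172.793 Y80.131
M5
G0 X0.000 Y0.000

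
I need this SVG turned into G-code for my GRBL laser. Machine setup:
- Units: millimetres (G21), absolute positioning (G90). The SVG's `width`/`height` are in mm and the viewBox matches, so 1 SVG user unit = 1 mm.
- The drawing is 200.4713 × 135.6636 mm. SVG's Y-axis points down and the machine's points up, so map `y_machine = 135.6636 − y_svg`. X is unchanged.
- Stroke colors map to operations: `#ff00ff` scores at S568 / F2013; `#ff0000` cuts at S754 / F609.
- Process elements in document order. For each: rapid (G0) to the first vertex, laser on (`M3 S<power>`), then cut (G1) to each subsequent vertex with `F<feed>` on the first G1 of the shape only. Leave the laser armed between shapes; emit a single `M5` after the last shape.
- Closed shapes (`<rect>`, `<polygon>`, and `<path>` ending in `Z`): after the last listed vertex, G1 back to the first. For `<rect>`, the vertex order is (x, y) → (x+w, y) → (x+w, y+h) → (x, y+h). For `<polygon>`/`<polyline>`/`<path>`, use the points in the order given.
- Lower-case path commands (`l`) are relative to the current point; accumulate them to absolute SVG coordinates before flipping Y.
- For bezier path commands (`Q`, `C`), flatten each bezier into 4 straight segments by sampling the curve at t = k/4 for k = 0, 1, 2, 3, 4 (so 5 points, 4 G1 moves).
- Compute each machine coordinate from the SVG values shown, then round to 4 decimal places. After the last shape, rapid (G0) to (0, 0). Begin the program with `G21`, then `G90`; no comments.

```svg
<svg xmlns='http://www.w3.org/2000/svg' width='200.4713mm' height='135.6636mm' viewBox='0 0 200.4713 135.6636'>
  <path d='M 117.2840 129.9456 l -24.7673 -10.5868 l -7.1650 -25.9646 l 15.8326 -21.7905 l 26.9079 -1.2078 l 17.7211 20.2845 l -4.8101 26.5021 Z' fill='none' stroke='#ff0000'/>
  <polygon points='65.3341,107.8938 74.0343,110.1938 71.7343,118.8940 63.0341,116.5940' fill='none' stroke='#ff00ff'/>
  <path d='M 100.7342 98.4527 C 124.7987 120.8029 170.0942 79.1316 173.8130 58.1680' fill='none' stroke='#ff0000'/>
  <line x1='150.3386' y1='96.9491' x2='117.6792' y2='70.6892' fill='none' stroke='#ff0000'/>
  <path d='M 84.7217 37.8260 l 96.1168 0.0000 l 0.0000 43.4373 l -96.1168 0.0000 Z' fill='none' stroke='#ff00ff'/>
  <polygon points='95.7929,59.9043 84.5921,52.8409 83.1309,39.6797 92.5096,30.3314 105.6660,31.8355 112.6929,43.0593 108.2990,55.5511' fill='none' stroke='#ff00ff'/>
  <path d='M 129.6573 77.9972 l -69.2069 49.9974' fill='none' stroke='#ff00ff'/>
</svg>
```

1 u = 1 mm; y_m = 135.6636 − y.

[1] `<path>` regular polygon, #ff0000→cut S754 F609: (117.2840,5.7180) → (92.5167,16.3048) → (85.3517,42.2694) → (101.1843,64.0599) → (128.0922,65.2677) → (145.8133,44.9832) → (141.0032,18.4811) → (117.2840,5.7180) (closed)

[2] `<polygon>` regular polygon, #ff00ff→score S568 F2013: (65.3341,27.7698) → (74.0343,25.4698) → (71.7343,16.7696) → (63.0341,19.0696) → (65.3341,27.7698) (closed)

[3] `<path>` cubic bezier, #ff0000→cut S754 F609: (100.7342,37.2109) → (121.7820,31.1284) → (144.9032,41.1106) → (164.2096,59.2141) → (173.8130,77.4956)

[4] `<line>` line segment, #ff0000→cut S754 F609: (150.3386,38.7145) → (117.6792,64.9744)

[5] `<path>` rectangle, #ff00ff→score S568 F2013: (84.7217,97.8376) → (180.8385,97.8376) → (180.8385,54.4003) → (84.7217,54.4003) → (84.7217,97.8376) (closed)

[6] `<polygon>` regular polygon, #ff00ff→score S568 F2013: (95.7929,75.7593) → (84.5921,82.8227) → (83.1309,95.9839) → (92.5096,105.3322) → (105.6660,103.8281) → (112.6929,92.6043) → (108.2990,80.1125) → (95.7929,75.7593) (closed)

[7] `<path>` line segment, #ff00ff→score S568 F2013: (129.6573,57.6664) → (60.4504,7.6690)

G21
G90
G0 X117.2840 Y5.7180
M3 S754
G1 X92.5167 Y16.3048 F609
G1 X85.3517 Y42.2694
G1 X101.1843 Y64.0599
G1 X128.0922 Y65.2677
G1 X145.8133 Y44.9832
G1 X141.0032 Y18.4811
G1 X117.2840 Y5.7180
G0 X65.3341 Y27.7698
M3 S568
G1 X74.0343 Y25.4698 F2013
G1 X71.7343 Y16.7696
G1 X63.0341 Y19.0696
G1 X65.3341 Y27.7698
G0 X100.7342 Y37.2109
M3 S754
G1 X121.7820 Y31.1284 F609
G1 X144.9032 Y41.1106
G1 X164.2096 Y59.2141
G1 X173.8130 Y77.4956
G0 X150.3386 Y38.7145
M3 S754
G1 X117.6792 Y64.9744 F609
G0 X84.7217 Y97.8376
M3 S568
G1 X180.8385 Y97.8376 F2013
G1 X180.8385 Y54.4003
G1 X84.7217 Y54.4003
G1 X84.7217 Y97.8376
G0 X95.7929 Y75.7593
M3 S568
G1 X84.5921 Y82.8227 F2013
G1 X83.1309 Y95.9839
G1 X92.5096 Y105.3322
G1 X105.6660 Y103.8281
G1 X112.6929 Y92.6043
G1 X108.2990 Y80.1125
G1 X95.7929 Y75.7593
G0 X129.6573 Y57.6664
M3 S568
G1 X60.4504 Y7.6690 F2013
M5
G0 X0.0000 Y0.0000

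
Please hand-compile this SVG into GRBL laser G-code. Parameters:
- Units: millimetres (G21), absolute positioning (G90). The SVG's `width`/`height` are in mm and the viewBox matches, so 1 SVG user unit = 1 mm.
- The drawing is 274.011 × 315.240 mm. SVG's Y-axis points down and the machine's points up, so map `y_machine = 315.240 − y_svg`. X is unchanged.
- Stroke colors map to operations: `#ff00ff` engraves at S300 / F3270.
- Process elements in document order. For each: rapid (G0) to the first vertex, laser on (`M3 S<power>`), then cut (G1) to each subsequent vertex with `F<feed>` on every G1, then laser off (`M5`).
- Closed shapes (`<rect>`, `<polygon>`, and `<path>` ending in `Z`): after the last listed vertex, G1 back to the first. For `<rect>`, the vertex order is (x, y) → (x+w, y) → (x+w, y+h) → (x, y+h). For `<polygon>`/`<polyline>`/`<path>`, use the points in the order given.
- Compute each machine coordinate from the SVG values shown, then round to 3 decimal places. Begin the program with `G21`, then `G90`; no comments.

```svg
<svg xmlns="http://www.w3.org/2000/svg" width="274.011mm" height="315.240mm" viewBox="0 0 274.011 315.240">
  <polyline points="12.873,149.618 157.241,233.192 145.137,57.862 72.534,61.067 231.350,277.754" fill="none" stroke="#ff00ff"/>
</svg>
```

1 u = 1 mm; y_m = 315.240 − y.

[1] `<polyline>` open polyline, #ff00ff→engrave S300 F3270: (12.873,165.622) → (157.241,82.048) → (145.137,257.378) → (72.534,254.173) → (231.350,37.486)

G21
G90
G0 X12.873 Y165.622
M3 S300
G1 X157.241 Y82.048 F3270
G1 X145.137 Y257.378 F3270
G1 X72.534 Y254.173 F3270
G1 X231.350 Y37.486 F3270
M5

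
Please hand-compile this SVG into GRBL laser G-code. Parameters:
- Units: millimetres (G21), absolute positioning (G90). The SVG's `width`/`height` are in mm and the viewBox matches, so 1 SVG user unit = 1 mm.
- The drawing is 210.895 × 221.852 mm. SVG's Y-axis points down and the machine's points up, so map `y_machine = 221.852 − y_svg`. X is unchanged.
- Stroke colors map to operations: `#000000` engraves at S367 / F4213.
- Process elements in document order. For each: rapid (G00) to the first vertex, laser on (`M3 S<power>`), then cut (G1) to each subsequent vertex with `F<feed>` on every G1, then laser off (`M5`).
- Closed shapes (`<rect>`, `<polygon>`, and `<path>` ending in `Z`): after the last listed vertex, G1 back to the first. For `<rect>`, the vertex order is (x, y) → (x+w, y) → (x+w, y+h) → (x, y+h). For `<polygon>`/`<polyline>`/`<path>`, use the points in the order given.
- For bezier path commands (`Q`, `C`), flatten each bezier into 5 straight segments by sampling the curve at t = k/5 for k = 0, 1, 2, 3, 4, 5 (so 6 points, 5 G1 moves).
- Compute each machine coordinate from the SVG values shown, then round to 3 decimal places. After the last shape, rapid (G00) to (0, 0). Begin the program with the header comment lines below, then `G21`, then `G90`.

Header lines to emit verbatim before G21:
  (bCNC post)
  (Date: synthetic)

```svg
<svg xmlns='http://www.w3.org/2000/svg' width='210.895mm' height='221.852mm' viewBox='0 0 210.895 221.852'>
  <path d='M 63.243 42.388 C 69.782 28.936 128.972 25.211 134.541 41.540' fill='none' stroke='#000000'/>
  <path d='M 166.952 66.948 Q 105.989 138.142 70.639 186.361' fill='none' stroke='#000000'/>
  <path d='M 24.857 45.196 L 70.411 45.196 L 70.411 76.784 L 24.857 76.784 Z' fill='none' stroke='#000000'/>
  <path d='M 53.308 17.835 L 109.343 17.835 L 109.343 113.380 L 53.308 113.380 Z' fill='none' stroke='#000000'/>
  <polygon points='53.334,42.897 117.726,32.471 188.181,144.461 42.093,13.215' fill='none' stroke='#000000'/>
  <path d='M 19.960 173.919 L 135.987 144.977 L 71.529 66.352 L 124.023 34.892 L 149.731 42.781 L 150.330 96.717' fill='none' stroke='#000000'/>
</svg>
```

1 u = 1 mm; y_m = 221.852 − y.

[1] `<path>` cubic bezier, #000000→engrave S367 F4213: (63.243,179.464) → (72.634,186.285) → (89.561,190.277) → (108.922,190.942) → (125.615,187.786) → (134.541,180.312)

[2] `<path>` quadratic bezier, #000000→engrave S367 F4213: (166.952,154.904) → (143.591,127.345) → (122.280,101.625) → (103.017,77.742) → (85.804,55.698) → (70.639,35.491)

[3] `<path>` rectangle, #000000→engrave S367 F4213: (24.857,176.656) → (70.411,176.656) → (70.411,145.068) → (24.857,145.068) → (24.857,176.656) (closed)

[4] `<path>` rectangle, #000000→engrave S367 F4213: (53.308,204.017) → (109.343,204.017) → (109.343,108.472) → (53.308,108.472) → (53.308,204.017) (closed)

[5] `<polygon>` closed polygon, #000000→engrave S367 F4213: (53.334,178.955) → (117.726,189.381) → (188.181,77.391) → (42.093,208.637) → (53.334,178.955) (closed)

[6] `<path>` open polyline, #000000→engrave S367 F4213: (19.960,47.933) → (135.987,76.875) → (71.529,155.500) → (124.023,186.960) → (149.731,179.071) → (150.330,125.135)

(bCNC post)
(Date: synthetic)
G21
G90
G00 X63.243 Y179.464
M3 S367
G1 X72.634 Y186.285 F4213
G1 X89.561 Y190.277 F4213
G1 X108.922 Y190.942 F4213
G1 X125.615 Y187.786 F4213
G1 X134.541 Y180.312 F4213
M5
G00 X166.952 Y154.904
M3 S367
G1 X143.591 Y127.345 F4213
G1 X122.280 Y101.625 F4213
G1 X103.017 Y77.742 F4213
G1 X85.804 Y55.698 F4213
G1 X70.639 Y35.491 F4213
M5
G00 X24.857 Y176.656
M3 S367
G1 X70.411 Y176.656 F4213
G1 X70.411 Y145.068 F4213
G1 X24.857 Y145.068 F4213
G1 X24.857 Y176.656 F4213
M5
G00 X53.308 Y204.017
M3 S367
G1 X109.343 Y204.017 F4213
G1 X109.343 Y108.472 F4213
G1 X53.308 Y108.472 F4213
G1 X53.308 Y204.017 F4213
M5
G00 X53.334 Y178.955
M3 S367
G1 X117.726 Y189.381 F4213
G1 X188.181 Y77.391 F4213
G1 X42.093 Y208.637 F4213
G1 X53.334 Y178.955 F4213
M5
G00 X19.960 Y47.933
M3 S367
G1 X135.987 Y76.875 F4213
G1 X71.529 Y155.500 F4213
G1 X124.023 Y186.960 F4213
G1 X149.731 Y179.071 F4213
G1 X150.330 Y125.135 F4213
M5
G00 X0.000 Y0.000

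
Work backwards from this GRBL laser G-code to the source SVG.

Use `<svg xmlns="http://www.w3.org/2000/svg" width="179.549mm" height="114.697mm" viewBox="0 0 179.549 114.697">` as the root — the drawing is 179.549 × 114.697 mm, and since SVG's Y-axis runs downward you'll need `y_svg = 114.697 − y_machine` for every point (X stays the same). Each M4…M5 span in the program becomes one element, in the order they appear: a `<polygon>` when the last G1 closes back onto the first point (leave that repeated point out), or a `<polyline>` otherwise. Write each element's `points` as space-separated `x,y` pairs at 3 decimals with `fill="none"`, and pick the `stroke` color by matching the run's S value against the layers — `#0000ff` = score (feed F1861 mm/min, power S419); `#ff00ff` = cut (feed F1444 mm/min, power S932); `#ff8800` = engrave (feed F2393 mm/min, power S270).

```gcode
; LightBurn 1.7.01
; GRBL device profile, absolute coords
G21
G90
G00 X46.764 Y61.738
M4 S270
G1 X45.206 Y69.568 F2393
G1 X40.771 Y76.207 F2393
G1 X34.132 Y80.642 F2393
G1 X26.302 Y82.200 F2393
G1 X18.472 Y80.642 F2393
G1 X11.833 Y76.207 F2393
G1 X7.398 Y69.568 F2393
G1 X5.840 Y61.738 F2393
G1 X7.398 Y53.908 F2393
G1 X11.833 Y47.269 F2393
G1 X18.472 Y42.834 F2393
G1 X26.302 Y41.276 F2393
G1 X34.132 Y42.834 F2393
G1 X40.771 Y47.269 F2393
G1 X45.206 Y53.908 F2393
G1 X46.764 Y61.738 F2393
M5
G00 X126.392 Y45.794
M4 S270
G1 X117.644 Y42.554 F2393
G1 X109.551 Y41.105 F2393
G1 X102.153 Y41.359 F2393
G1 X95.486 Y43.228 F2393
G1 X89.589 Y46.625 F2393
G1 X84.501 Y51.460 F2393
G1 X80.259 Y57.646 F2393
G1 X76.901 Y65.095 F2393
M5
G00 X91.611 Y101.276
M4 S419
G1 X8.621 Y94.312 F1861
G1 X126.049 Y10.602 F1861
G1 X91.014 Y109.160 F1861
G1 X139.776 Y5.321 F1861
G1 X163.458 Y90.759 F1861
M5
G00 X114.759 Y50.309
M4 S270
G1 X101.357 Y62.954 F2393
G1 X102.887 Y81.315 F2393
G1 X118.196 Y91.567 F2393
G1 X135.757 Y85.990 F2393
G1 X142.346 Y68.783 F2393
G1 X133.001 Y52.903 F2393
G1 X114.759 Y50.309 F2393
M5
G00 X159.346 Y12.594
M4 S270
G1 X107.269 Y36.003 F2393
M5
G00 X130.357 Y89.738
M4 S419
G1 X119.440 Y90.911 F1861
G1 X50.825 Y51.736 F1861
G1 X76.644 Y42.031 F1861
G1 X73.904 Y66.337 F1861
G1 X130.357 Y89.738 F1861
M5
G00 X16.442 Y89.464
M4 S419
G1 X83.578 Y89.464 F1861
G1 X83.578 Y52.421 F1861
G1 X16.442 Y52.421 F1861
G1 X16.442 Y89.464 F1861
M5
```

<svg xmlns="http://www.w3.org/2000/svg" width="179.549mm" height="114.697mm" viewBox="0 0 179.549 114.697">
  <polygon points="46.764,52.959 45.206,45.129 40.771,38.490 34.132,34.055 26.302,32.497 18.472,34.055 11.833,38.490 7.398,45.129 5.840,52.959 7.398,60.789 11.833,67.428 18.472,71.863 26.302,73.421 34.132,71.863 40.771,67.428 45.206,60.789" fill="none" stroke="#ff8800"/>
  <polyline points="126.392,68.903 117.644,72.143 109.551,73.592 102.153,73.338 95.486,71.469 89.589,68.072 84.501,63.237 80.259,57.051 76.901,49.602" fill="none" stroke="#ff8800"/>
  <polyline points="91.611,13.421 8.621,20.385 126.049,104.095 91.014,5.537 139.776,109.376 163.458,23.938" fill="none" stroke="#0000ff"/>
  <polygon points="114.759,64.388 101.357,51.743 102.887,33.382 118.196,23.130 135.757,28.707 142.346,45.914 133.001,61.794" fill="none" stroke="#ff8800"/>
  <polyline points="159.346,102.103 107.269,78.694" fill="none" stroke="#ff8800"/>
  <polygon points="130.357,24.959 119.440,23.786 50.825,62.961 76.644,72.666 73.904,48.360" fill="none" stroke="#0000ff"/>
  <polygon points="16.442,25.233 83.578,25.233 83.578,62.276 16.442,62.276" fill="none" stroke="#0000ff"/>
</svg>

y_svg = 114.697 − y_m.

[1] S270→`#ff8800` (engrave); closed run; points: 46.764,52.959 45.206,45.129 40.771,38.490 34.132,34.055 26.302,32.497 18.472,34.055 11.833,38.490 7.398,45.129 5.840,52.959 7.398,60.789 11.833,67.428 18.472,71.863 26.302,73.421 34.132,71.863 40.771,67.428 45.206,60.789

[2] S270→`#ff8800` (engrave); open run; points: 126.392,68.903 117.644,72.143 109.551,73.592 102.153,73.338 95.486,71.469 89.589,68.072 84.501,63.237 80.259,57.051 76.901,49.602

[3] S419→`#0000ff` (score); open run; points: 91.611,13.421 8.621,20.385 126.049,104.095 91.014,5.537 139.776,109.376 163.458,23.938

[4] S270→`#ff8800` (engrave); closed run; points: 114.759,64.388 101.357,51.743 102.887,33.382 118.196,23.130 135.757,28.707 142.346,45.914 133.001,61.794

[5] S270→`#ff8800` (engrave); open run; points: 159.346,102.103 107.269,78.694

[6] S419→`#0000ff` (score); closed run; points: 130.357,24.959 119.440,23.786 50.825,62.961 76.644,72.666 73.904,48.360

[7] S419→`#0000ff` (score); closed run; points: 16.442,25.233 83.578,25.233 83.578,62.276 16.442,62.276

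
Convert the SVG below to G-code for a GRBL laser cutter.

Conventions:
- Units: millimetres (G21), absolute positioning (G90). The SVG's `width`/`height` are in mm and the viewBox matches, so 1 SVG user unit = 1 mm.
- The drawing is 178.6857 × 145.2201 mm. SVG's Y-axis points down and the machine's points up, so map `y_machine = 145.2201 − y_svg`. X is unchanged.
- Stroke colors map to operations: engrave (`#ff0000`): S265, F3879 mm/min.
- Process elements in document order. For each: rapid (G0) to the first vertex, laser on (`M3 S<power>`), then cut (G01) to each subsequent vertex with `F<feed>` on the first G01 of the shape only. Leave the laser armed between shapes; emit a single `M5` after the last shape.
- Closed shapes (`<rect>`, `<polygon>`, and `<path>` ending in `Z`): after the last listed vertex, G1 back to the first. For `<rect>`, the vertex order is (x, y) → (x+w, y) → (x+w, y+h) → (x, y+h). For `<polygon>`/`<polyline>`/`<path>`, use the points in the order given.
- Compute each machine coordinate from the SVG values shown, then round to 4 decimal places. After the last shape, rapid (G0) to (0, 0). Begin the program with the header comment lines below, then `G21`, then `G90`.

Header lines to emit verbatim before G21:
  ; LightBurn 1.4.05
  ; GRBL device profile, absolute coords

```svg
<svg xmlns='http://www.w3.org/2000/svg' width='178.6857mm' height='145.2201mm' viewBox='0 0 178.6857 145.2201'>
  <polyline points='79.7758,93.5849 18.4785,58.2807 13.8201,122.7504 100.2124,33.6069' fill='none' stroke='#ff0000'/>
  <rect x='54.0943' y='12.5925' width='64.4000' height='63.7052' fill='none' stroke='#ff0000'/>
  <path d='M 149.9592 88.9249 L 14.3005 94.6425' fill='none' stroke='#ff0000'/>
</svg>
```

Since the viewBox matches the mm dimensions, user units are millimetres directly. The only transform is the Y-flip y_m = 145.2201 − y_svg.

Shape 1 is a open polyline drawn with `<polyline>`. Its stroke #ff0000 means engrave at S265, F3879. After flipping Y the toolpath is (79.7758,51.6352) → (18.4785,86.9394) → (13.8201,22.4697) → (100.2124,111.6132).

Shape 2 is a rectangle drawn with `<rect>`. Its stroke #ff0000 means engrave at S265, F3879. After flipping Y the toolpath is (54.0943,132.6276) → (118.4943,132.6276) → (118.4943,68.9224) → (54.0943,68.9224) → (54.0943,132.6276), returning to the start.

Shape 3 is a line segment drawn with `<path>`. Its stroke #ff0000 means engrave at S265, F3879. After flipping Y the toolpath is (149.9592,56.2952) → (14.3005,50.5776).

; LightBurn 1.4.05
; GRBL device profile, absolute coords
G21
G90
G0 X79.7758 Y51.6352
M3 S265
G01 X18.4785 Y86.9394 F3879
G01 X13.8201 Y22.4697
G01 X100.2124 Y111.6132
G0 X54.0943 Y132.6276
M3 S265
G01 X118.4943 Y132.6276 F3879
G01 X118.4943 Y68.9224
G01 X54.0943 Y68.9224
G01 X54.0943 Y132.6276
G0 X149.9592 Y56.2952
M3 S265
G01 X14.3005 Y50.5776 F3879
M5
G0 X0.0000 Y0.0000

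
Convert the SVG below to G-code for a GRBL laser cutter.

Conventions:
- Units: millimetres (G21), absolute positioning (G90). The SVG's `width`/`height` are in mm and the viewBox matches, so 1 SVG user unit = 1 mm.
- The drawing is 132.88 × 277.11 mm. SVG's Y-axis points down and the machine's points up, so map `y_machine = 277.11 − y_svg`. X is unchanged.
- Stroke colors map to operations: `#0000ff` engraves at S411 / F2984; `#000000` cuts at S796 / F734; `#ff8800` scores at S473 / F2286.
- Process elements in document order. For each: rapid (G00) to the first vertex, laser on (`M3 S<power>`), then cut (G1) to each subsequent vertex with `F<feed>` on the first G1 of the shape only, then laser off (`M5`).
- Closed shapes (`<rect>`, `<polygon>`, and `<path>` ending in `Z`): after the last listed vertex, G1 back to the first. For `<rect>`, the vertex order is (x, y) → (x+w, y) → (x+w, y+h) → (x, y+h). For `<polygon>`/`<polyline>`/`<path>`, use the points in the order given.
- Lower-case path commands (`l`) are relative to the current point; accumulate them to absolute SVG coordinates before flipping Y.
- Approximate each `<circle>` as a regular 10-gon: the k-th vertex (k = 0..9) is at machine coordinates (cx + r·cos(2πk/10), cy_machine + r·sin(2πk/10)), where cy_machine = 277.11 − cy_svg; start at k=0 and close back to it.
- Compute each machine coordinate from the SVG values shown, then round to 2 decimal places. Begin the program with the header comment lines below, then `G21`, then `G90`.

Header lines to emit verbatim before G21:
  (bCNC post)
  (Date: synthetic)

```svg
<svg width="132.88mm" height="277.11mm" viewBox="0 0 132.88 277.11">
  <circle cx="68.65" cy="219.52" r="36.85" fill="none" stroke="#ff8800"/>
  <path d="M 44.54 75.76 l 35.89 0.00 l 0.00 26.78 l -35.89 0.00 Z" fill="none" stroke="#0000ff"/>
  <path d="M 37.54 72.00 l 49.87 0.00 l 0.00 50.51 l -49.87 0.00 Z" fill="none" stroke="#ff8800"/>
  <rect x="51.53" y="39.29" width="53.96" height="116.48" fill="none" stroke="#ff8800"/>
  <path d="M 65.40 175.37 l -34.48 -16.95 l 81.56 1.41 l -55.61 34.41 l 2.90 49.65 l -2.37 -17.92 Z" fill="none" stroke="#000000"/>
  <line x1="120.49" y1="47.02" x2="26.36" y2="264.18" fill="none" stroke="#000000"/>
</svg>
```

(bCNC post)
(Date: synthetic)
G21
G90
G00 X105.50 Y57.59
M3 S473
G1 X98.46 Y79.25 F2286
G1 X80.04 Y92.64
G1 X57.26 Y92.64
G1 X38.84 Y79.25
G1 X31.80 Y57.59
G1 X38.84 Y35.93
G1 X57.26 Y22.54
G1 X80.04 Y22.54
G1 X98.46 Y35.93
G1 X105.50 Y57.59
M5
G00 X44.54 Y201.35
M3 S411
G1 X80.43 Y201.35 F2984
G1 X80.43 Y174.57
G1 X44.54 Y174.57
G1 X44.54 Y201.35
M5
G00 X37.54 Y205.11
M3 S473
G1 X87.41 Y205.11 F2286
G1 X87.41 Y154.60
G1 X37.54 Y154.60
G1 X37.54 Y205.11
M5
G00 X51.53 Y237.82
M3 S473
G1 X105.49 Y237.82 F2286
G1 X105.49 Y121.34
G1 X51.53 Y121.34
G1 X51.53 Y237.82
M5
G00 X65.40 Y101.74
M3 S796
G1 X30.92 Y118.69 F734
G1 X112.48 Y117.28
G1 X56.87 Y82.87
G1 X59.77 Y33.22
G1 X57.40 Y51.14
G1 X65.40 Y101.74
M5
G00 X120.49 Y230.09
M3 S796
G1 X26.36 Y12.93 F734
M5

1 u = 1 mm; y_m = 277.11 − y.

[1] `<circle>` circle, #ff8800→score S473 F2286: (105.50,57.59) → (98.46,79.25) → (80.04,92.64) → (57.26,92.64) → (38.84,79.25) → (31.80,57.59) → (38.84,35.93) → (57.26,22.54) → (80.04,22.54) → (98.46,35.93) → (105.50,57.59) (closed)

[2] `<path>` rectangle, #0000ff→engrave S411 F2984: (44.54,201.35) → (80.43,201.35) → (80.43,174.57) → (44.54,174.57) → (44.54,201.35) (closed)

[3] `<path>` rectangle, #ff8800→score S473 F2286: (37.54,205.11) → (87.41,205.11) → (87.41,154.60) → (37.54,154.60) → (37.54,205.11) (closed)

[4] `<rect>` rectangle, #ff8800→score S473 F2286: (51.53,237.82) → (105.49,237.82) → (105.49,121.34) → (51.53,121.34) → (51.53,237.82) (closed)

[5] `<path>` closed polygon, #000000→cut S796 F734: (65.40,101.74) → (30.92,118.69) → (112.48,117.28) → (56.87,82.87) → (59.77,33.22) → (57.40,51.14) → (65.40,101.74) (closed)

[6] `<line>` line segment, #000000→cut S796 F734: (120.49,230.09) → (26.36,12.93)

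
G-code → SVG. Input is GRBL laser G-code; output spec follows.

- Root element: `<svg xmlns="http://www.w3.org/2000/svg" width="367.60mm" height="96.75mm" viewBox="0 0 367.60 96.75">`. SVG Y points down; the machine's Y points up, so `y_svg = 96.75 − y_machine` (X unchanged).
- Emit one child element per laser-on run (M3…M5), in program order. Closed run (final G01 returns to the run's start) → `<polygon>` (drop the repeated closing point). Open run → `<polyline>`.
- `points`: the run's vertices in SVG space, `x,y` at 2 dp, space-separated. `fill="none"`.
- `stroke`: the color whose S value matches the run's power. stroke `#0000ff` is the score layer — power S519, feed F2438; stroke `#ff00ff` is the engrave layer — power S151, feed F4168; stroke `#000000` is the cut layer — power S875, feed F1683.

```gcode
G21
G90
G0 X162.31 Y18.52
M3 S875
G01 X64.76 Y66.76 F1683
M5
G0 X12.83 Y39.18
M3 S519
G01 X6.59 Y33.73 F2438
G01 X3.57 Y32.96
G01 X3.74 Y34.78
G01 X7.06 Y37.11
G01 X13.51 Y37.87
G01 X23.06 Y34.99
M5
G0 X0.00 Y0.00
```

<svg xmlns="http://www.w3.org/2000/svg" width="367.60mm" height="96.75mm" viewBox="0 0 367.60 96.75">
  <polyline points="162.31,78.23 64.76,29.99" fill="none" stroke="#000000"/>
  <polyline points="12.83,57.57 6.59,63.02 3.57,63.79 3.74,61.97 7.06,59.64 13.51,58.88 23.06,61.76" fill="none" stroke="#0000ff"/>
</svg>

y_svg = 96.75 − y_m.

[1] S875→`#000000` (cut); open run; points: 162.31,78.23 64.76,29.99

[2] S519→`#0000ff` (score); open run; points: 12.83,57.57 6.59,63.02 3.57,63.79 3.74,61.97 7.06,59.64 13.51,58.88 23.06,61.76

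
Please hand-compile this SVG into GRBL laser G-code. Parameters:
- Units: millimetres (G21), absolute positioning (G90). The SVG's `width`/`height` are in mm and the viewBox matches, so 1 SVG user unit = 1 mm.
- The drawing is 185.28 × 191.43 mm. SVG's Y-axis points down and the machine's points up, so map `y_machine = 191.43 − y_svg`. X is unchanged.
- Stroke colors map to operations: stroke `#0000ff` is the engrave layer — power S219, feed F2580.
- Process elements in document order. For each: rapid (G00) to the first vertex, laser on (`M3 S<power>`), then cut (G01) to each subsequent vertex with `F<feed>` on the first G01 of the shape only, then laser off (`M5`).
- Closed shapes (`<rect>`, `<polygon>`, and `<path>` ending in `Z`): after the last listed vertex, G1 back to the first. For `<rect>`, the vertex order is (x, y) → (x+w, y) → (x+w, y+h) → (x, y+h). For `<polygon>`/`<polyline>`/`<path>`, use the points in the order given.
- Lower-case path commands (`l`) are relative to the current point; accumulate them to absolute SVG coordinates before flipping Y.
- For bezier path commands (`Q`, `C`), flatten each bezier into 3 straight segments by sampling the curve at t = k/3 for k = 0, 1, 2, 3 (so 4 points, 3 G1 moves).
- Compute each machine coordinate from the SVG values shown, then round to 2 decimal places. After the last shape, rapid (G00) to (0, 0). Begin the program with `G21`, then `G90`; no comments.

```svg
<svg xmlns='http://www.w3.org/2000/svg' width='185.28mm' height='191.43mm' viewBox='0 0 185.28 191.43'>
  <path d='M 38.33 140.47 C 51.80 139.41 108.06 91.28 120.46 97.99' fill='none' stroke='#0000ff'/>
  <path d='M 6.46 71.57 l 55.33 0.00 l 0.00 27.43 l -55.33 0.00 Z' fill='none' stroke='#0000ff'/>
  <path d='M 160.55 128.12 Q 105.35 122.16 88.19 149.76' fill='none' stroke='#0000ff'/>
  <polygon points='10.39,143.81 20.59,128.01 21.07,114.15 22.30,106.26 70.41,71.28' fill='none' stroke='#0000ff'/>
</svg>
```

Since the viewBox matches the mm dimensions, user units are millimetres directly. The only transform is the Y-flip y_m = 191.43 − y_svg.

Shape 1 is a cubic bezier drawn with `<path>`. Its stroke #0000ff means engrave at S219, F2580. After flipping Y the toolpath is (38.33,50.96) → (62.85,63.94) → (96.65,85.64) → (120.46,93.44).

Shape 2 is a rectangle drawn with `<path>`. Its stroke #0000ff means engrave at S219, F2580. After flipping Y the toolpath is (6.46,119.86) → (61.79,119.86) → (61.79,92.43) → (6.46,92.43) → (6.46,119.86), returning to the start.

Shape 3 is a quadratic bezier drawn with `<path>`. Its stroke #0000ff means engrave at S219, F2580. After flipping Y the toolpath is (160.55,63.31) → (127.98,63.55) → (103.86,56.34) → (88.19,41.67).

Shape 4 is a closed polygon drawn with `<polygon>`. Its stroke #0000ff means engrave at S219, F2580. After flipping Y the toolpath is (10.39,47.62) → (20.59,63.42) → (21.07,77.28) → (22.30,85.17) → (70.41,120.15) → (10.39,47.62), returning to the start.

G21
G90
G00 X38.33 Y50.96
M3 S219
G01 X62.85 Y63.94 F2580
G01 X96.65 Y85.64
G01 X120.46 Y93.44
M5
G00 X6.46 Y119.86
M3 S219
G01 X61.79 Y119.86 F2580
G01 X61.79 Y92.43
G01 X6.46 Y92.43
G01 X6.46 Y119.86
M5
G00 X160.55 Y63.31
M3 S219
G01 X127.98 Y63.55 F2580
G01 X103.86 Y56.34
G01 X88.19 Y41.67
M5
G00 X10.39 Y47.62
M3 S219
G01 X20.59 Y63.42 F2580
G01 X21.07 Y77.28
G01 X22.30 Y85.17
G01 X70.41 Y120.15
G01 X10.39 Y47.62
M5
G00 X0.00 Y0.00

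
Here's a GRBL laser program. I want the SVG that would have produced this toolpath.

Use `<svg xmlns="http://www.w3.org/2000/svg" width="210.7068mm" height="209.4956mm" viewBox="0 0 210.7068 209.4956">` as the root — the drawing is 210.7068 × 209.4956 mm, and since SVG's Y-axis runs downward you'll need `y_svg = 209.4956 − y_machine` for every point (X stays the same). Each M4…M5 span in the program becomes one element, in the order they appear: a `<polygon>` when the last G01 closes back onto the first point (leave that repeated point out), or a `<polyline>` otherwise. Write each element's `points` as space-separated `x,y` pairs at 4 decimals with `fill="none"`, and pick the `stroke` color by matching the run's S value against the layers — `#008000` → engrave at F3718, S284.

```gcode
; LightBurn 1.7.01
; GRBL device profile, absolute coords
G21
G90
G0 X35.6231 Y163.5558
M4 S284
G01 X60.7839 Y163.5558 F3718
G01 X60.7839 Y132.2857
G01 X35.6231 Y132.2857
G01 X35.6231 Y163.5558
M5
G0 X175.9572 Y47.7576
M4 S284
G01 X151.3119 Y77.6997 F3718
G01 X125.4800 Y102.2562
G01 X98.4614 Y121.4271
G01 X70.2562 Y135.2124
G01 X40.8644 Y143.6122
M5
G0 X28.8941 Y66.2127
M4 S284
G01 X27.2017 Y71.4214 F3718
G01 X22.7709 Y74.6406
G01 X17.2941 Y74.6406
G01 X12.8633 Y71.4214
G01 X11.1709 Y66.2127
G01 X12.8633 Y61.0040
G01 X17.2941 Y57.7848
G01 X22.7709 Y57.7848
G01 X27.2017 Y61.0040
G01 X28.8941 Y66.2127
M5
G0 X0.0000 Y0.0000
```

<svg xmlns="http://www.w3.org/2000/svg" width="210.7068mm" height="209.4956mm" viewBox="0 0 210.7068 209.4956">
  <polygon points="35.6231,45.9398 60.7839,45.9398 60.7839,77.2099 35.6231,77.2099" fill="none" stroke="#008000"/>
  <polyline points="175.9572,161.7380 151.3119,131.7959 125.4800,107.2394 98.4614,88.0685 70.2562,74.2832 40.8644,65.8834" fill="none" stroke="#008000"/>
  <polygon points="28.8941,143.2829 27.2017,138.0742 22.7709,134.8550 17.2941,134.8550 12.8633,138.0742 11.1709,143.2829 12.8633,148.4916 17.2941,151.7108 22.7709,151.7108 27.2017,148.4916" fill="none" stroke="#008000"/>
</svg>

Machine Y-up, SVG Y-down with viewBox height 209.4956, so y_svg = 209.4956 − y_machine; X carries over. Every run uses S284, so all elements get stroke `#008000` (engrave).

Run 1: The run returns to its start, so emit a `<polygon>` with points (Y-flipped): 35.6231,45.9398 60.7839,45.9398 60.7839,77.2099 35.6231,77.2099.

Run 2: The run is open, so emit a `<polyline>` with points (Y-flipped): 175.9572,161.7380 151.3119,131.7959 125.4800,107.2394 98.4614,88.0685 70.2562,74.2832 40.8644,65.8834.

Run 3: The run returns to its start, so emit a `<polygon>` with points (Y-flipped): 28.8941,143.2829 27.2017,138.0742 22.7709,134.8550 17.2941,134.8550 12.8633,138.0742 11.1709,143.2829 12.8633,148.4916 17.2941,151.7108 22.7709,151.7108 27.2017,148.4916.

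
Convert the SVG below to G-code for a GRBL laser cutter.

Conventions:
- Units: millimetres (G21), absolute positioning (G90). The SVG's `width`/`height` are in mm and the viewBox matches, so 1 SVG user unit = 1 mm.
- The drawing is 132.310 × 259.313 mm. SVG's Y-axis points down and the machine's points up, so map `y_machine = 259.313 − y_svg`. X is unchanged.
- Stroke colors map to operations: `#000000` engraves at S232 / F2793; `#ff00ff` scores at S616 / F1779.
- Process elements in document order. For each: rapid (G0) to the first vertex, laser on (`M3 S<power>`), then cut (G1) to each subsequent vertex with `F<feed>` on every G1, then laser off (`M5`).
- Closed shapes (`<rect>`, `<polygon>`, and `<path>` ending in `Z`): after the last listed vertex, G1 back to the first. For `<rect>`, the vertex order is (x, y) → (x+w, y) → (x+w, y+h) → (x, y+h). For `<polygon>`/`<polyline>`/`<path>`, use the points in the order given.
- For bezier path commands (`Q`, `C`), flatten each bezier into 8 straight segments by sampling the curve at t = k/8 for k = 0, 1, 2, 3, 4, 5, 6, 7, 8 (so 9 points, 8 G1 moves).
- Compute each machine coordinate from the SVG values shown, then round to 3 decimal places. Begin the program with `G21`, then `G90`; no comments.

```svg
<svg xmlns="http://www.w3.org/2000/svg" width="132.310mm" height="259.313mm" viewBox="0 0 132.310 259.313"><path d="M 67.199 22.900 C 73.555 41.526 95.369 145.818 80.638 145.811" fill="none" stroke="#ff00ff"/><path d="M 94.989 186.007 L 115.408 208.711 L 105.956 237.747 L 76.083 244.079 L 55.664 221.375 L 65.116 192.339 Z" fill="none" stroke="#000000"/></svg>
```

G21
G90
G0 X67.199 Y236.413
M3 S616
G1 X70.206 Y225.784 F1779
G1 X74.052 Y209.349 F1779
G1 X78.128 Y189.336 F1779
G1 X81.826 Y167.970 F1779
G1 X84.535 Y147.478 F1779
G1 X85.647 Y130.085 F1779
G1 X84.551 Y118.017 F1779
G1 X80.638 Y113.502 F1779
M5
G0 X94.989 Y73.306
M3 S232
G1 X115.408 Y50.602 F2793
G1 X105.956 Y21.566 F2793
G1 X76.083 Y15.234 F2793
G1 X55.664 Y37.938 F2793
G1 X65.116 Y66.974 F2793
G1 X94.989 Y73.306 F2793
M5

viewBox `0 0 132.310 259.313` with mm width/height → 1 unit = 1 mm. Flip: y_m = 259.313 − y_svg.

**Shape 1** — `<path>` cubic bezier, stroke `#ff00ff` → score (S616, F1779). Control points (SVG): P0=(67.199,22.900), P1=(73.555,41.526), P2=(95.369,145.818), P3=(80.638,145.811); sampled at t=k/8. Machine vertices: (67.199,236.413) → (70.206,225.784) → (74.052,209.349) → (78.128,189.336) → (81.826,167.970) → (84.535,147.478) → (85.647,130.085) → (84.551,118.017) → (80.638,113.502). Open path.

**Shape 2** — `<path>` regular polygon, stroke `#000000` → engrave (S232, F2793). Machine vertices: (94.989,73.306) → (115.408,50.602) → (105.956,21.566) → (76.083,15.234) → (55.664,37.938) → (65.116,66.974) → (94.989,73.306). Closed: final G1 returns to the first vertex.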